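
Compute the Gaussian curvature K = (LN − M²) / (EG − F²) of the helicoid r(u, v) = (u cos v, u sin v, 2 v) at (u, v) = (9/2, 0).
K = -64/9409

Coefficients of the first fundamental form: E = 1, F = 0, G = u^2 + 4.
Coefficients of the second fundamental form: L = 0, M = -2/sqrt(u^2 + 4), N = 0.
Assemble K = (LN − M²)/(EG − F²) = -4/(u^2 + 4)^2. At (u, v) = (9/2, 0): K = -64/9409.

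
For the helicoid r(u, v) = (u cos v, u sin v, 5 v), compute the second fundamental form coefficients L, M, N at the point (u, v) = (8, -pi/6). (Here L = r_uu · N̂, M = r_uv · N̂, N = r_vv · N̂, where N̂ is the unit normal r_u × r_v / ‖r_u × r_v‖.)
L = 0;  M = -5*sqrt(89)/89;  N = 0

Compute the unit normal N̂(u, v) = (5*sin(v)/sqrt(u^2 + 25), -5*cos(v)/sqrt(u^2 + 25), u/sqrt(u^2 + 25)), and the second partials r_uu, r_uv, r_vv. Take dot products:
  L(u, v) = r_uu · N̂ = 0,
  M(u, v) = r_uv · N̂ = -5/sqrt(u^2 + 25),
  N(u, v) = r_vv · N̂ = 0.
Evaluating at (u, v) = (8, -pi/6):
  L = 0, M = -5*sqrt(89)/89, N = 0.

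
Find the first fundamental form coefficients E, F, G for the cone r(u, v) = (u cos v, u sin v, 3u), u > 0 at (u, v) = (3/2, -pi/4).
E = 10;  F = 0;  G = 9/4

Partials: r_u = (cos(v), sin(v), 3), r_v = (-u*sin(v), u*cos(v), 0). As functions of (u, v):
  E = r_u · r_u = 10,
  F = r_u · r_v = 0,
  G = r_v · r_v = u^2.
Evaluating at (u, v) = (3/2, -pi/4): E = 10, F = 0, G = 9/4.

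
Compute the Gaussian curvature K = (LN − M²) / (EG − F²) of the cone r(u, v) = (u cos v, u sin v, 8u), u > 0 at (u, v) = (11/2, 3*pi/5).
K = 0

Coefficients of the first fundamental form: E = 65, F = 0, G = u^2.
Coefficients of the second fundamental form: L = 0, M = 0, N = 8*sqrt(65)*u^2/(65*Abs(u)).
Assemble K = (LN − M²)/(EG − F²) = 0. At (u, v) = (11/2, 3*pi/5): K = 0.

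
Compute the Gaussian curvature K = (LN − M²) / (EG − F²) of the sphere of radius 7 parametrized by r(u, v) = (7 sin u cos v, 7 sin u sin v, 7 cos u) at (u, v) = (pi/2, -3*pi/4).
K = 1/49

Coefficients of the first fundamental form: E = 49, F = 0, G = 49*sin(u)^2.
Coefficients of the second fundamental form: L = -7*sin(u)/Abs(sin(u)), M = 0, N = -7*sin(u)^3/Abs(sin(u)).
Assemble K = (LN − M²)/(EG − F²) = 1/49. At (u, v) = (pi/2, -3*pi/4): K = 1/49.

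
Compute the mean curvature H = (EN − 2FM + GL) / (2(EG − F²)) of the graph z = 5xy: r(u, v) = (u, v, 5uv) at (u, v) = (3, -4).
H = 375*sqrt(626)/97969

With E = 25*v^2 + 1, F = 25*u*v, G = 25*u^2 + 1, L = 0, M = 5/sqrt(25*u^2 + 25*v^2 + 1), N = 0, assemble
  H = (EN − 2FM + GL) / (2(EG − F²)) = -125*u*v/(25*u^2 + 25*v^2 + 1)^(3/2).
At (u, v) = (3, -4): H = 375*sqrt(626)/97969.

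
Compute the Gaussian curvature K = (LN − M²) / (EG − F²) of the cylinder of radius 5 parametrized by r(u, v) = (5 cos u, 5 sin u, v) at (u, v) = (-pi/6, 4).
K = 0

Coefficients of the first fundamental form: E = 25, F = 0, G = 1.
Coefficients of the second fundamental form: L = -5, M = 0, N = 0.
Assemble K = (LN − M²)/(EG − F²) = 0. At (u, v) = (-pi/6, 4): K = 0.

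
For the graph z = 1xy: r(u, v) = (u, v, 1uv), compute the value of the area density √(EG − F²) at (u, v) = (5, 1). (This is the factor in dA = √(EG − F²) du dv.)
√(EG − F²)|_{(5, 1)} = 3*sqrt(3)

E = v^2 + 1, F = u*v, G = u^2 + 1, so EG − F² = u^2 + v^2 + 1. Taking the positive square root: √(EG − F²) = sqrt(u^2 + v^2 + 1). At (u, v) = (5, 1): 3*sqrt(3).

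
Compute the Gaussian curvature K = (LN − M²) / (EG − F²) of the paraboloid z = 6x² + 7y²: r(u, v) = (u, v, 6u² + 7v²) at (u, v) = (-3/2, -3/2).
K = 42/146689

Coefficients of the first fundamental form: E = 144*u^2 + 1, F = 168*u*v, G = 196*v^2 + 1.
Coefficients of the second fundamental form: L = 12/sqrt(144*u^2 + 196*v^2 + 1), M = 0, N = 14/sqrt(144*u^2 + 196*v^2 + 1).
Assemble K = (LN − M²)/(EG − F²) = 168/(20736*u^4 + 56448*u^2*v^2 + 288*u^2 + 38416*v^4 + 392*v^2 + 1). At (u, v) = (-3/2, -3/2): K = 42/146689.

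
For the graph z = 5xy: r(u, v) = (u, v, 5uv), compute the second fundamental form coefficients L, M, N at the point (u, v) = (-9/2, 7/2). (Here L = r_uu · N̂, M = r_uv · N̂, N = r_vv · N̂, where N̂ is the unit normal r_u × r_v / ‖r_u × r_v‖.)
L = 0;  M = 5*sqrt(3254)/1627;  N = 0

Compute the unit normal N̂(u, v) = (-5*v/sqrt(25*u^2 + 25*v^2 + 1), -5*u/sqrt(25*u^2 + 25*v^2 + 1), 1/sqrt(25*u^2 + 25*v^2 + 1)), and the second partials r_uu, r_uv, r_vv. Take dot products:
  L(u, v) = r_uu · N̂ = 0,
  M(u, v) = r_uv · N̂ = 5/sqrt(25*u^2 + 25*v^2 + 1),
  N(u, v) = r_vv · N̂ = 0.
Evaluating at (u, v) = (-9/2, 7/2):
  L = 0, M = 5*sqrt(3254)/1627, N = 0.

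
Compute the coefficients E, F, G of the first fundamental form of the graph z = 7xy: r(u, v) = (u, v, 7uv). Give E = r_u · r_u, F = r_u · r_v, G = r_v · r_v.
E = 49*v^2 + 1;  F = 49*u*v;  G = 49*u^2 + 1

Compute partials: r_u = (1, 0, 7*v), r_v = (0, 1, 7*u). Then
  E = r_u · r_u = 49*v^2 + 1,
  F = r_u · r_v = 49*u*v,
  G = r_v · r_v = 49*u^2 + 1.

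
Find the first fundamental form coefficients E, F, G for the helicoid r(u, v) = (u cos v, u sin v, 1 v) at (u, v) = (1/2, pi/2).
E = 1;  F = 0;  G = 5/4

Partials: r_u = (cos(v), sin(v), 0), r_v = (-u*sin(v), u*cos(v), 1). As functions of (u, v):
  E = r_u · r_u = 1,
  F = r_u · r_v = 0,
  G = r_v · r_v = u^2 + 1.
Evaluating at (u, v) = (1/2, pi/2): E = 1, F = 0, G = 5/4.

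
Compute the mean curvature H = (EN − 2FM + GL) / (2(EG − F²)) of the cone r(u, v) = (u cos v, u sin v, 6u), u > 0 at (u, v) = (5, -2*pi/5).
H = 3*sqrt(37)/185

With E = 37, F = 0, G = u^2, L = 0, M = 0, N = 6*sqrt(37)*u^2/(37*Abs(u)), assemble
  H = (EN − 2FM + GL) / (2(EG − F²)) = 3*sqrt(37)/(37*Abs(u)).
At (u, v) = (5, -2*pi/5): H = 3*sqrt(37)/185.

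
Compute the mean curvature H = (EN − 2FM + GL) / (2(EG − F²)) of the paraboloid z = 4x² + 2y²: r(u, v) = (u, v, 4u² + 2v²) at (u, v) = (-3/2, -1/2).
H = 310*sqrt(149)/22201

With E = 64*u^2 + 1, F = 32*u*v, G = 16*v^2 + 1, L = 8/sqrt(64*u^2 + 16*v^2 + 1), M = 0, N = 4/sqrt(64*u^2 + 16*v^2 + 1), assemble
  H = (EN − 2FM + GL) / (2(EG − F²)) = 2*(64*u^2 + 32*v^2 + 3)/(64*u^2 + 16*v^2 + 1)^(3/2).
At (u, v) = (-3/2, -1/2): H = 310*sqrt(149)/22201.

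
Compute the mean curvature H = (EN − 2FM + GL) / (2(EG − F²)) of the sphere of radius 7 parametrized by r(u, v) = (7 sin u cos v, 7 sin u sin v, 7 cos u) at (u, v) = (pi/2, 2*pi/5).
H = -1/7

With E = 49, F = 0, G = 49*sin(u)^2, L = -7*sin(u)/Abs(sin(u)), M = 0, N = -7*sin(u)^3/Abs(sin(u)), assemble
  H = (EN − 2FM + GL) / (2(EG − F²)) = -sin(u)/(7*Abs(sin(u))).
At (u, v) = (pi/2, 2*pi/5): H = -1/7.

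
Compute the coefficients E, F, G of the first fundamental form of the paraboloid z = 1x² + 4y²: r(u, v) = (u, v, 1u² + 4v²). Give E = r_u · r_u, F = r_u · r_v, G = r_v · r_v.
E = 4*u^2 + 1;  F = 16*u*v;  G = 64*v^2 + 1

Compute partials: r_u = (1, 0, 2*u), r_v = (0, 1, 8*v). Then
  E = r_u · r_u = 4*u^2 + 1,
  F = r_u · r_v = 16*u*v,
  G = r_v · r_v = 64*v^2 + 1.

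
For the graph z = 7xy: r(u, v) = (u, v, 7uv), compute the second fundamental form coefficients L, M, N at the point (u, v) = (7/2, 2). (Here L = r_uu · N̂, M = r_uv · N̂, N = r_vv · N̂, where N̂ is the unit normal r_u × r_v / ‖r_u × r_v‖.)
L = 0;  M = 14*sqrt(3189)/3189;  N = 0

Compute the unit normal N̂(u, v) = (-7*v/sqrt(49*u^2 + 49*v^2 + 1), -7*u/sqrt(49*u^2 + 49*v^2 + 1), 1/sqrt(49*u^2 + 49*v^2 + 1)), and the second partials r_uu, r_uv, r_vv. Take dot products:
  L(u, v) = r_uu · N̂ = 0,
  M(u, v) = r_uv · N̂ = 7/sqrt(49*u^2 + 49*v^2 + 1),
  N(u, v) = r_vv · N̂ = 0.
Evaluating at (u, v) = (7/2, 2):
  L = 0, M = 14*sqrt(3189)/3189, N = 0.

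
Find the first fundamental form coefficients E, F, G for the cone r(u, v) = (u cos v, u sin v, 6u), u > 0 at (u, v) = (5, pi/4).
E = 37;  F = 0;  G = 25

Partials: r_u = (cos(v), sin(v), 6), r_v = (-u*sin(v), u*cos(v), 0). As functions of (u, v):
  E = r_u · r_u = 37,
  F = r_u · r_v = 0,
  G = r_v · r_v = u^2.
Evaluating at (u, v) = (5, pi/4): E = 37, F = 0, G = 25.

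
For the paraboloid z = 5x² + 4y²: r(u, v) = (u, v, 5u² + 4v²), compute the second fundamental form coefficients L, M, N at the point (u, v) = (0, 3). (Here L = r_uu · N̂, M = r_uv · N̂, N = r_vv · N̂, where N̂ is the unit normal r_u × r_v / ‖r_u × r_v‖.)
L = 10*sqrt(577)/577;  M = 0;  N = 8*sqrt(577)/577

Compute the unit normal N̂(u, v) = (-10*u/sqrt(100*u^2 + 64*v^2 + 1), -8*v/sqrt(100*u^2 + 64*v^2 + 1), 1/sqrt(100*u^2 + 64*v^2 + 1)), and the second partials r_uu, r_uv, r_vv. Take dot products:
  L(u, v) = r_uu · N̂ = 10/sqrt(100*u^2 + 64*v^2 + 1),
  M(u, v) = r_uv · N̂ = 0,
  N(u, v) = r_vv · N̂ = 8/sqrt(100*u^2 + 64*v^2 + 1).
Evaluating at (u, v) = (0, 3):
  L = 10*sqrt(577)/577, M = 0, N = 8*sqrt(577)/577.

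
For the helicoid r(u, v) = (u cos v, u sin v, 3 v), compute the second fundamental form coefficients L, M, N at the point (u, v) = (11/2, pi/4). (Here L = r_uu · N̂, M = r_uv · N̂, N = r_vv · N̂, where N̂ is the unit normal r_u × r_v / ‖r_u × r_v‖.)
L = 0;  M = -6*sqrt(157)/157;  N = 0

Compute the unit normal N̂(u, v) = (3*sin(v)/sqrt(u^2 + 9), -3*cos(v)/sqrt(u^2 + 9), u/sqrt(u^2 + 9)), and the second partials r_uu, r_uv, r_vv. Take dot products:
  L(u, v) = r_uu · N̂ = 0,
  M(u, v) = r_uv · N̂ = -3/sqrt(u^2 + 9),
  N(u, v) = r_vv · N̂ = 0.
Evaluating at (u, v) = (11/2, pi/4):
  L = 0, M = -6*sqrt(157)/157, N = 0.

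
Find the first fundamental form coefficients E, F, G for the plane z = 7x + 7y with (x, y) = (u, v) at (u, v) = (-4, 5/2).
E = 50;  F = 49;  G = 50

Partials: r_u = (1, 0, 7), r_v = (0, 1, 7). As functions of (u, v):
  E = r_u · r_u = 50,
  F = r_u · r_v = 49,
  G = r_v · r_v = 50.
Evaluating at (u, v) = (-4, 5/2): E = 50, F = 49, G = 50.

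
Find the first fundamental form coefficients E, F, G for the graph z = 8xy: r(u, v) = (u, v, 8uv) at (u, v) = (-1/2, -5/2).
E = 401;  F = 80;  G = 17

Partials: r_u = (1, 0, 8*v), r_v = (0, 1, 8*u). As functions of (u, v):
  E = r_u · r_u = 64*v^2 + 1,
  F = r_u · r_v = 64*u*v,
  G = r_v · r_v = 64*u^2 + 1.
Evaluating at (u, v) = (-1/2, -5/2): E = 401, F = 80, G = 17.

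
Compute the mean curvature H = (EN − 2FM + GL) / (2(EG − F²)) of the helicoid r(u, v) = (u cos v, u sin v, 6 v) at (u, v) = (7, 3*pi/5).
H = 0

With E = 1, F = 0, G = u^2 + 36, L = 0, M = -6/sqrt(u^2 + 36), N = 0, assemble
  H = (EN − 2FM + GL) / (2(EG − F²)) = 0.
At (u, v) = (7, 3*pi/5): H = 0.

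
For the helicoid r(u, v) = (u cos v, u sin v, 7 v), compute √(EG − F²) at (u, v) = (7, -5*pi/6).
√(EG − F²)|_{(7, -5*pi/6)} = 7*sqrt(2)

E = 1, F = 0, G = u^2 + 49; EG − F² = u^2 + 49; √(EG − F²) = sqrt(u^2 + 49). At the given point: 7*sqrt(2).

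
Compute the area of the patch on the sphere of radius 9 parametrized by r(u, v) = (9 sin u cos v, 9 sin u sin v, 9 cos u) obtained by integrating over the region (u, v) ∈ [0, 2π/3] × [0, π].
Area = 243*pi/2

Area = ∫∫ √(EG − F²) du dv with √(EG − F²) = 81*Abs(sin(u)). Integrating over [0, 2π/3] × [0, π] gives 243*pi/2.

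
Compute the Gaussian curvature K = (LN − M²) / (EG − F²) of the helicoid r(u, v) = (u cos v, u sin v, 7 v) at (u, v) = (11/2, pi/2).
K = -784/100489

Coefficients of the first fundamental form: E = 1, F = 0, G = u^2 + 49.
Coefficients of the second fundamental form: L = 0, M = -7/sqrt(u^2 + 49), N = 0.
Assemble K = (LN − M²)/(EG − F²) = -49/(u^2 + 49)^2. At (u, v) = (11/2, pi/2): K = -784/100489.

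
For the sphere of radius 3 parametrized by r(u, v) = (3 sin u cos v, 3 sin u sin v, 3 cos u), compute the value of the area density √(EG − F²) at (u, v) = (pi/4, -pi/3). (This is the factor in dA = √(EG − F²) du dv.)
√(EG − F²)|_{(pi/4, -pi/3)} = 9*sqrt(2)/2

E = 9, F = 0, G = 9*sin(u)^2, so EG − F² = 81*sin(u)^2. Taking the positive square root: √(EG − F²) = 9*Abs(sin(u)). At (u, v) = (pi/4, -pi/3): 9*sqrt(2)/2.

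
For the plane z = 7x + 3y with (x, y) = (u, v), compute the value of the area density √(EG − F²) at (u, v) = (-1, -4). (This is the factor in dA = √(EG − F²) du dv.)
√(EG − F²)|_{(-1, -4)} = sqrt(59)

E = 50, F = 21, G = 10, so EG − F² = 59. Taking the positive square root: √(EG − F²) = sqrt(59). At (u, v) = (-1, -4): sqrt(59).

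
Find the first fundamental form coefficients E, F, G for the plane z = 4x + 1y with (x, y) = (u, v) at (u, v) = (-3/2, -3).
E = 17;  F = 4;  G = 2

Partials: r_u = (1, 0, 4), r_v = (0, 1, 1). As functions of (u, v):
  E = r_u · r_u = 17,
  F = r_u · r_v = 4,
  G = r_v · r_v = 2.
Evaluating at (u, v) = (-3/2, -3): E = 17, F = 4, G = 2.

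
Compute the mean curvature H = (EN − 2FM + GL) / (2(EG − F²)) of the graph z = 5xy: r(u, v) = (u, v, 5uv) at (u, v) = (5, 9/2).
H = -22500*sqrt(4529)/20511841

With E = 25*v^2 + 1, F = 25*u*v, G = 25*u^2 + 1, L = 0, M = 5/sqrt(25*u^2 + 25*v^2 + 1), N = 0, assemble
  H = (EN − 2FM + GL) / (2(EG − F²)) = -125*u*v/(25*u^2 + 25*v^2 + 1)^(3/2).
At (u, v) = (5, 9/2): H = -22500*sqrt(4529)/20511841.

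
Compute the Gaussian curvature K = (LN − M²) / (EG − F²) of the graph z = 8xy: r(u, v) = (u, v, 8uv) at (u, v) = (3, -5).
K = -64/4739329

Coefficients of the first fundamental form: E = 64*v^2 + 1, F = 64*u*v, G = 64*u^2 + 1.
Coefficients of the second fundamental form: L = 0, M = 8/sqrt(64*u^2 + 64*v^2 + 1), N = 0.
Assemble K = (LN − M²)/(EG − F²) = -64/(4096*u^4 + 8192*u^2*v^2 + 128*u^2 + 4096*v^4 + 128*v^2 + 1). At (u, v) = (3, -5): K = -64/4739329.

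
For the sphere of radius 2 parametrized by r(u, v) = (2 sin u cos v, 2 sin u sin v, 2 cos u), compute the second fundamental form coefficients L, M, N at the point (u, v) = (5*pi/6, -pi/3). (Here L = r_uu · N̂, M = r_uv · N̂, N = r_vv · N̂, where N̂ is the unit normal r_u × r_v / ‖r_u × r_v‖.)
L = -2;  M = 0;  N = -1/2

Compute the unit normal N̂(u, v) = (sin(u)^2*cos(v)/Abs(sin(u)), sin(u)^2*sin(v)/Abs(sin(u)), sin(2*u)/(2*Abs(sin(u)))), and the second partials r_uu, r_uv, r_vv. Take dot products:
  L(u, v) = r_uu · N̂ = -2*sin(u)/Abs(sin(u)),
  M(u, v) = r_uv · N̂ = 0,
  N(u, v) = r_vv · N̂ = -2*sin(u)^3/Abs(sin(u)).
Evaluating at (u, v) = (5*pi/6, -pi/3):
  L = -2, M = 0, N = -1/2.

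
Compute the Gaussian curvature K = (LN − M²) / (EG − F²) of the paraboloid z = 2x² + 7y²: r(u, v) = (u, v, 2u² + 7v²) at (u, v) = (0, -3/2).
K = 14/48841

Coefficients of the first fundamental form: E = 16*u^2 + 1, F = 56*u*v, G = 196*v^2 + 1.
Coefficients of the second fundamental form: L = 4/sqrt(16*u^2 + 196*v^2 + 1), M = 0, N = 14/sqrt(16*u^2 + 196*v^2 + 1).
Assemble K = (LN − M²)/(EG − F²) = 56/(256*u^4 + 6272*u^2*v^2 + 32*u^2 + 38416*v^4 + 392*v^2 + 1). At (u, v) = (0, -3/2): K = 14/48841.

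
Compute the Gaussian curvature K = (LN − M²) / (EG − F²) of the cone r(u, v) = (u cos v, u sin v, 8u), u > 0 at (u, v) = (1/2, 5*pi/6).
K = 0

Coefficients of the first fundamental form: E = 65, F = 0, G = u^2.
Coefficients of the second fundamental form: L = 0, M = 0, N = 8*sqrt(65)*u^2/(65*Abs(u)).
Assemble K = (LN − M²)/(EG − F²) = 0. At (u, v) = (1/2, 5*pi/6): K = 0.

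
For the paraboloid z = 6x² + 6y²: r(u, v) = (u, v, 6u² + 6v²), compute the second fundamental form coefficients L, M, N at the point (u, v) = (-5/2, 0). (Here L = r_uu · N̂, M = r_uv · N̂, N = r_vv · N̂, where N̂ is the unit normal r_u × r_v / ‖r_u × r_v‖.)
L = 12*sqrt(901)/901;  M = 0;  N = 12*sqrt(901)/901

Compute the unit normal N̂(u, v) = (-12*u/sqrt(144*u^2 + 144*v^2 + 1), -12*v/sqrt(144*u^2 + 144*v^2 + 1), 1/sqrt(144*u^2 + 144*v^2 + 1)), and the second partials r_uu, r_uv, r_vv. Take dot products:
  L(u, v) = r_uu · N̂ = 12/sqrt(144*u^2 + 144*v^2 + 1),
  M(u, v) = r_uv · N̂ = 0,
  N(u, v) = r_vv · N̂ = 12/sqrt(144*u^2 + 144*v^2 + 1).
Evaluating at (u, v) = (-5/2, 0):
  L = 12*sqrt(901)/901, M = 0, N = 12*sqrt(901)/901.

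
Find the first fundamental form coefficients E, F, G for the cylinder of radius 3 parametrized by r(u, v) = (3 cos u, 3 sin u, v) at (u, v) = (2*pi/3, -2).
E = 9;  F = 0;  G = 1

Partials: r_u = (-3*sin(u), 3*cos(u), 0), r_v = (0, 0, 1). As functions of (u, v):
  E = r_u · r_u = 9,
  F = r_u · r_v = 0,
  G = r_v · r_v = 1.
Evaluating at (u, v) = (2*pi/3, -2): E = 9, F = 0, G = 1.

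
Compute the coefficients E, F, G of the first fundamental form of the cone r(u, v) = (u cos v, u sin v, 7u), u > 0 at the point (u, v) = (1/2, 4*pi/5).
E = 50;  F = 0;  G = 1/4

Partials: r_u = (cos(v), sin(v), 7), r_v = (-u*sin(v), u*cos(v), 0). As functions of (u, v):
  E = r_u · r_u = 50,
  F = r_u · r_v = 0,
  G = r_v · r_v = u^2.
Evaluating at (u, v) = (1/2, 4*pi/5): E = 50, F = 0, G = 1/4.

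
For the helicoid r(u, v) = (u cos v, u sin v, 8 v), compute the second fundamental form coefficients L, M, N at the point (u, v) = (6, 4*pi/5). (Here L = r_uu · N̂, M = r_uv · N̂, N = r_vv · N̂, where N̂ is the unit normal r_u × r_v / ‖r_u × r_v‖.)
L = 0;  M = -4/5;  N = 0

Compute the unit normal N̂(u, v) = (8*sin(v)/sqrt(u^2 + 64), -8*cos(v)/sqrt(u^2 + 64), u/sqrt(u^2 + 64)), and the second partials r_uu, r_uv, r_vv. Take dot products:
  L(u, v) = r_uu · N̂ = 0,
  M(u, v) = r_uv · N̂ = -8/sqrt(u^2 + 64),
  N(u, v) = r_vv · N̂ = 0.
Evaluating at (u, v) = (6, 4*pi/5):
  L = 0, M = -4/5, N = 0.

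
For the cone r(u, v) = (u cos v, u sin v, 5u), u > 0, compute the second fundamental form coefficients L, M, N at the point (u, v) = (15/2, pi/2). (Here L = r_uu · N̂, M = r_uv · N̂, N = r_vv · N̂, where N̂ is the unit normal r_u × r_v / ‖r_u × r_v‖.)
L = 0;  M = 0;  N = 75*sqrt(26)/52

Compute the unit normal N̂(u, v) = (-5*sqrt(26)*u*cos(v)/(26*Abs(u)), -5*sqrt(26)*u*sin(v)/(26*Abs(u)), sqrt(26)*u/(26*Abs(u))), and the second partials r_uu, r_uv, r_vv. Take dot products:
  L(u, v) = r_uu · N̂ = 0,
  M(u, v) = r_uv · N̂ = 0,
  N(u, v) = r_vv · N̂ = 5*sqrt(26)*u^2/(26*Abs(u)).
Evaluating at (u, v) = (15/2, pi/2):
  L = 0, M = 0, N = 75*sqrt(26)/52.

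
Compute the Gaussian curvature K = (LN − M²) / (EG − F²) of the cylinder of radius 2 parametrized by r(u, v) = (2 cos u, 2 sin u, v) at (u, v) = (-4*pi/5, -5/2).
K = 0

Coefficients of the first fundamental form: E = 4, F = 0, G = 1.
Coefficients of the second fundamental form: L = -2, M = 0, N = 0.
Assemble K = (LN − M²)/(EG − F²) = 0. At (u, v) = (-4*pi/5, -5/2): K = 0.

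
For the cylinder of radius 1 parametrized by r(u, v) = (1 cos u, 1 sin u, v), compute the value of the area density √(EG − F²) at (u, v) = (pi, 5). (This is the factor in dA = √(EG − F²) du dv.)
√(EG − F²)|_{(pi, 5)} = 1

E = 1, F = 0, G = 1, so EG − F² = 1. Taking the positive square root: √(EG − F²) = 1. At (u, v) = (pi, 5): 1.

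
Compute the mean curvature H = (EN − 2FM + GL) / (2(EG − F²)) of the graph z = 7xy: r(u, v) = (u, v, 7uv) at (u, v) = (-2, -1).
H = -343*sqrt(246)/30258

With E = 49*v^2 + 1, F = 49*u*v, G = 49*u^2 + 1, L = 0, M = 7/sqrt(49*u^2 + 49*v^2 + 1), N = 0, assemble
  H = (EN − 2FM + GL) / (2(EG − F²)) = -343*u*v/(49*u^2 + 49*v^2 + 1)^(3/2).
At (u, v) = (-2, -1): H = -343*sqrt(246)/30258.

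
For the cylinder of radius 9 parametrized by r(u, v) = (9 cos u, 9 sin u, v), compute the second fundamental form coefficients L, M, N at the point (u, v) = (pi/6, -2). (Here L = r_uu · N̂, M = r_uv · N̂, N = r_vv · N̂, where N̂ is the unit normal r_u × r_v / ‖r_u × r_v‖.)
L = -9;  M = 0;  N = 0

Compute the unit normal N̂(u, v) = (cos(u), sin(u), 0), and the second partials r_uu, r_uv, r_vv. Take dot products:
  L(u, v) = r_uu · N̂ = -9,
  M(u, v) = r_uv · N̂ = 0,
  N(u, v) = r_vv · N̂ = 0.
Evaluating at (u, v) = (pi/6, -2):
  L = -9, M = 0, N = 0.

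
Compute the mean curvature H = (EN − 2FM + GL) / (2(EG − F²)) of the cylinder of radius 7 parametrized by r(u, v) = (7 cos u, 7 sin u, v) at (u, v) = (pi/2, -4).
H = -1/14

With E = 49, F = 0, G = 1, L = -7, M = 0, N = 0, assemble
  H = (EN − 2FM + GL) / (2(EG − F²)) = -1/14.
At (u, v) = (pi/2, -4): H = -1/14.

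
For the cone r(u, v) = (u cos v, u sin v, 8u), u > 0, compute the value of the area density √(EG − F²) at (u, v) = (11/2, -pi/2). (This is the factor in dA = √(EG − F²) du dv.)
√(EG − F²)|_{(11/2, -pi/2)} = 11*sqrt(65)/2

E = 65, F = 0, G = u^2, so EG − F² = 65*u^2. Taking the positive square root: √(EG − F²) = sqrt(65)*Abs(u). At (u, v) = (11/2, -pi/2): 11*sqrt(65)/2.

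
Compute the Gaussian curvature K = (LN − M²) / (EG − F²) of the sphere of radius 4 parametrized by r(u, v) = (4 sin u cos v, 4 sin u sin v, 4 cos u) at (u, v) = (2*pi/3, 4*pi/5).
K = 1/16

Coefficients of the first fundamental form: E = 16, F = 0, G = 16*sin(u)^2.
Coefficients of the second fundamental form: L = -4*sin(u)/Abs(sin(u)), M = 0, N = -4*sin(u)^3/Abs(sin(u)).
Assemble K = (LN − M²)/(EG − F²) = 1/16. At (u, v) = (2*pi/3, 4*pi/5): K = 1/16.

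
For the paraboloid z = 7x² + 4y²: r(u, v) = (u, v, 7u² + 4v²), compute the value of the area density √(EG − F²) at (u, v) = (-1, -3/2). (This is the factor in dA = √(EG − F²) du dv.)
√(EG − F²)|_{(-1, -3/2)} = sqrt(341)

E = 196*u^2 + 1, F = 112*u*v, G = 64*v^2 + 1, so EG − F² = 196*u^2 + 64*v^2 + 1. Taking the positive square root: √(EG − F²) = sqrt(196*u^2 + 64*v^2 + 1). At (u, v) = (-1, -3/2): sqrt(341).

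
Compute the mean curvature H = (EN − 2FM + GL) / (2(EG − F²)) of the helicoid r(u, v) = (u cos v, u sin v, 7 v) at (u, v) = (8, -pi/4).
H = 0

With E = 1, F = 0, G = u^2 + 49, L = 0, M = -7/sqrt(u^2 + 49), N = 0, assemble
  H = (EN − 2FM + GL) / (2(EG − F²)) = 0.
At (u, v) = (8, -pi/4): H = 0.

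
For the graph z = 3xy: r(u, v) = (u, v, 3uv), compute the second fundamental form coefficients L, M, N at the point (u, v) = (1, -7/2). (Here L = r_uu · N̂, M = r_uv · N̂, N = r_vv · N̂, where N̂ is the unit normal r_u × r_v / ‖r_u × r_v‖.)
L = 0;  M = 6*sqrt(481)/481;  N = 0

Compute the unit normal N̂(u, v) = (-3*v/sqrt(9*u^2 + 9*v^2 + 1), -3*u/sqrt(9*u^2 + 9*v^2 + 1), 1/sqrt(9*u^2 + 9*v^2 + 1)), and the second partials r_uu, r_uv, r_vv. Take dot products:
  L(u, v) = r_uu · N̂ = 0,
  M(u, v) = r_uv · N̂ = 3/sqrt(9*u^2 + 9*v^2 + 1),
  N(u, v) = r_vv · N̂ = 0.
Evaluating at (u, v) = (1, -7/2):
  L = 0, M = 6*sqrt(481)/481, N = 0.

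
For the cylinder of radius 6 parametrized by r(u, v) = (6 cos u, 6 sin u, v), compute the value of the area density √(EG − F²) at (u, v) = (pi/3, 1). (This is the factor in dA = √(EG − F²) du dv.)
√(EG − F²)|_{(pi/3, 1)} = 6

E = 36, F = 0, G = 1, so EG − F² = 36. Taking the positive square root: √(EG − F²) = 6. At (u, v) = (pi/3, 1): 6.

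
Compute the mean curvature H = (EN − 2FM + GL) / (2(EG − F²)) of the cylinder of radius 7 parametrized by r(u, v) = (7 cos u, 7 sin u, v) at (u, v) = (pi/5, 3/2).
H = -1/14

With E = 49, F = 0, G = 1, L = -7, M = 0, N = 0, assemble
  H = (EN − 2FM + GL) / (2(EG − F²)) = -1/14.
At (u, v) = (pi/5, 3/2): H = -1/14.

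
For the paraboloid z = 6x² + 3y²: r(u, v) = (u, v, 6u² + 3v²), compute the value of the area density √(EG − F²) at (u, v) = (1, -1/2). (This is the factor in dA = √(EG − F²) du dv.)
√(EG − F²)|_{(1, -1/2)} = sqrt(154)

E = 144*u^2 + 1, F = 72*u*v, G = 36*v^2 + 1, so EG − F² = 144*u^2 + 36*v^2 + 1. Taking the positive square root: √(EG − F²) = sqrt(144*u^2 + 36*v^2 + 1). At (u, v) = (1, -1/2): sqrt(154).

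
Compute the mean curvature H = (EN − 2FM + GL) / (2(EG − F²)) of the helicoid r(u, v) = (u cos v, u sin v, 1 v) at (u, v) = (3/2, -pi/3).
H = 0

With E = 1, F = 0, G = u^2 + 1, L = 0, M = -1/sqrt(u^2 + 1), N = 0, assemble
  H = (EN − 2FM + GL) / (2(EG − F²)) = 0.
At (u, v) = (3/2, -pi/3): H = 0.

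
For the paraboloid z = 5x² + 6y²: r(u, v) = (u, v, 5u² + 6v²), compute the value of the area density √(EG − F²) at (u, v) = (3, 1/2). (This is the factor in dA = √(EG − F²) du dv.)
√(EG − F²)|_{(3, 1/2)} = sqrt(937)

E = 100*u^2 + 1, F = 120*u*v, G = 144*v^2 + 1, so EG − F² = 100*u^2 + 144*v^2 + 1. Taking the positive square root: √(EG − F²) = sqrt(100*u^2 + 144*v^2 + 1). At (u, v) = (3, 1/2): sqrt(937).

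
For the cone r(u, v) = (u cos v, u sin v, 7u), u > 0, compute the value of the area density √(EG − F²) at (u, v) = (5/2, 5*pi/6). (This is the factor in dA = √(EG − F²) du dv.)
√(EG − F²)|_{(5/2, 5*pi/6)} = 25*sqrt(2)/2

E = 50, F = 0, G = u^2, so EG − F² = 50*u^2. Taking the positive square root: √(EG − F²) = 5*sqrt(2)*Abs(u). At (u, v) = (5/2, 5*pi/6): 25*sqrt(2)/2.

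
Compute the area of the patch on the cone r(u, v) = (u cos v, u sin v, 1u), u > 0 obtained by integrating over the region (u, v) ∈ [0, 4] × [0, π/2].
Area = 4*sqrt(2)*pi

Area = ∫∫ √(EG − F²) du dv with √(EG − F²) = sqrt(2)*Abs(u). Integrating over [0, 4] × [0, π/2] gives 4*sqrt(2)*pi.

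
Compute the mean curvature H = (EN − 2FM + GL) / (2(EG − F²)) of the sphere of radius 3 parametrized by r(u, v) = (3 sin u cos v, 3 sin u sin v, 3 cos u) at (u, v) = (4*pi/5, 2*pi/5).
H = -1/3

With E = 9, F = 0, G = 9*sin(u)^2, L = -3*sin(u)/Abs(sin(u)), M = 0, N = -3*sin(u)^3/Abs(sin(u)), assemble
  H = (EN − 2FM + GL) / (2(EG − F²)) = -sin(u)/(3*Abs(sin(u))).
At (u, v) = (4*pi/5, 2*pi/5): H = -1/3.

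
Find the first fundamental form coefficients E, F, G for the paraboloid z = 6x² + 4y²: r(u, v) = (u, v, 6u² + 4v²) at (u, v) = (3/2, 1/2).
E = 325;  F = 72;  G = 17

Partials: r_u = (1, 0, 12*u), r_v = (0, 1, 8*v). As functions of (u, v):
  E = r_u · r_u = 144*u^2 + 1,
  F = r_u · r_v = 96*u*v,
  G = r_v · r_v = 64*v^2 + 1.
Evaluating at (u, v) = (3/2, 1/2): E = 325, F = 72, G = 17.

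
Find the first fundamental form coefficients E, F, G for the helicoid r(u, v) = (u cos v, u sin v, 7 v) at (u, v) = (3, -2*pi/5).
E = 1;  F = 0;  G = 58

Partials: r_u = (cos(v), sin(v), 0), r_v = (-u*sin(v), u*cos(v), 7). As functions of (u, v):
  E = r_u · r_u = 1,
  F = r_u · r_v = 0,
  G = r_v · r_v = u^2 + 49.
Evaluating at (u, v) = (3, -2*pi/5): E = 1, F = 0, G = 58.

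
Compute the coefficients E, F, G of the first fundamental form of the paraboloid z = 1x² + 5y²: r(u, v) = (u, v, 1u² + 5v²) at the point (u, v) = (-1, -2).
E = 5;  F = 40;  G = 401

Partials: r_u = (1, 0, 2*u), r_v = (0, 1, 10*v). As functions of (u, v):
  E = r_u · r_u = 4*u^2 + 1,
  F = r_u · r_v = 20*u*v,
  G = r_v · r_v = 100*v^2 + 1.
Evaluating at (u, v) = (-1, -2): E = 5, F = 40, G = 401.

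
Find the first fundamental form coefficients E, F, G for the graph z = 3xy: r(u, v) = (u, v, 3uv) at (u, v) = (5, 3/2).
E = 85/4;  F = 135/2;  G = 226

Partials: r_u = (1, 0, 3*v), r_v = (0, 1, 3*u). As functions of (u, v):
  E = r_u · r_u = 9*v^2 + 1,
  F = r_u · r_v = 9*u*v,
  G = r_v · r_v = 9*u^2 + 1.
Evaluating at (u, v) = (5, 3/2): E = 85/4, F = 135/2, G = 226.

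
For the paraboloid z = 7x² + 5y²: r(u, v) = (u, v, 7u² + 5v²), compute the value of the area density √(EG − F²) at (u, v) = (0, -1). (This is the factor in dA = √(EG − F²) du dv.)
√(EG − F²)|_{(0, -1)} = sqrt(101)

E = 196*u^2 + 1, F = 140*u*v, G = 100*v^2 + 1, so EG − F² = 196*u^2 + 100*v^2 + 1. Taking the positive square root: √(EG − F²) = sqrt(196*u^2 + 100*v^2 + 1). At (u, v) = (0, -1): sqrt(101).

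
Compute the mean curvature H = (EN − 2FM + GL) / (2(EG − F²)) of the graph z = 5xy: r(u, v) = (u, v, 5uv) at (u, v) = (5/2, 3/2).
H = -1875*sqrt(854)/364658

With E = 25*v^2 + 1, F = 25*u*v, G = 25*u^2 + 1, L = 0, M = 5/sqrt(25*u^2 + 25*v^2 + 1), N = 0, assemble
  H = (EN − 2FM + GL) / (2(EG − F²)) = -125*u*v/(25*u^2 + 25*v^2 + 1)^(3/2).
At (u, v) = (5/2, 3/2): H = -1875*sqrt(854)/364658.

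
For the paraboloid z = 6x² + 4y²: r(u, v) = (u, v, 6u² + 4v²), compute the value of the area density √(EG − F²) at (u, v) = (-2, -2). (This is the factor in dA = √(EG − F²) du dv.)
√(EG − F²)|_{(-2, -2)} = 7*sqrt(17)

E = 144*u^2 + 1, F = 96*u*v, G = 64*v^2 + 1, so EG − F² = 144*u^2 + 64*v^2 + 1. Taking the positive square root: √(EG − F²) = sqrt(144*u^2 + 64*v^2 + 1). At (u, v) = (-2, -2): 7*sqrt(17).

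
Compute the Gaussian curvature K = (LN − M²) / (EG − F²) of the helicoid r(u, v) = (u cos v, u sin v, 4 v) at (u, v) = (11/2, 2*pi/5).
K = -256/34225

Coefficients of the first fundamental form: E = 1, F = 0, G = u^2 + 16.
Coefficients of the second fundamental form: L = 0, M = -4/sqrt(u^2 + 16), N = 0.
Assemble K = (LN − M²)/(EG − F²) = -16/(u^2 + 16)^2. At (u, v) = (11/2, 2*pi/5): K = -256/34225.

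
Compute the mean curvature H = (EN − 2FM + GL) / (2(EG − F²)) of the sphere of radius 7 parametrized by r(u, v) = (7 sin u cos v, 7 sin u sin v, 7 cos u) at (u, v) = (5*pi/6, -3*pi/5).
H = -1/7

With E = 49, F = 0, G = 49*sin(u)^2, L = -7*sin(u)/Abs(sin(u)), M = 0, N = -7*sin(u)^3/Abs(sin(u)), assemble
  H = (EN − 2FM + GL) / (2(EG − F²)) = -sin(u)/(7*Abs(sin(u))).
At (u, v) = (5*pi/6, -3*pi/5): H = -1/7.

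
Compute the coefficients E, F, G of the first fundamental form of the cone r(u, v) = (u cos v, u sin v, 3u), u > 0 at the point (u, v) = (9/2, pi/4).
E = 10;  F = 0;  G = 81/4

Partials: r_u = (cos(v), sin(v), 3), r_v = (-u*sin(v), u*cos(v), 0). As functions of (u, v):
  E = r_u · r_u = 10,
  F = r_u · r_v = 0,
  G = r_v · r_v = u^2.
Evaluating at (u, v) = (9/2, pi/4): E = 10, F = 0, G = 81/4.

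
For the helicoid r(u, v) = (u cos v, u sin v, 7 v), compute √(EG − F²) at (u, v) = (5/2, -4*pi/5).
√(EG − F²)|_{(5/2, -4*pi/5)} = sqrt(221)/2

E = 1, F = 0, G = u^2 + 49; EG − F² = u^2 + 49; √(EG − F²) = sqrt(u^2 + 49). At the given point: sqrt(221)/2.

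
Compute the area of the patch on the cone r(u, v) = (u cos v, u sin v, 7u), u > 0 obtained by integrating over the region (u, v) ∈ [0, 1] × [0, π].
Area = 5*sqrt(2)*pi/2

Area = ∫∫ √(EG − F²) du dv with √(EG − F²) = 5*sqrt(2)*Abs(u). Integrating over [0, 1] × [0, π] gives 5*sqrt(2)*pi/2.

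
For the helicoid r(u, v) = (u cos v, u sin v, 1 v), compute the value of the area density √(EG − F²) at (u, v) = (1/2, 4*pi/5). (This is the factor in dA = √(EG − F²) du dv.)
√(EG − F²)|_{(1/2, 4*pi/5)} = sqrt(5)/2

E = 1, F = 0, G = u^2 + 1, so EG − F² = u^2 + 1. Taking the positive square root: √(EG − F²) = sqrt(u^2 + 1). At (u, v) = (1/2, 4*pi/5): sqrt(5)/2.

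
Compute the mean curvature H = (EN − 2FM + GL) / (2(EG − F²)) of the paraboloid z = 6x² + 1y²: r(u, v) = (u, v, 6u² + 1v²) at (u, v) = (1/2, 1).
H = 67*sqrt(41)/1681

With E = 144*u^2 + 1, F = 24*u*v, G = 4*v^2 + 1, L = 12/sqrt(144*u^2 + 4*v^2 + 1), M = 0, N = 2/sqrt(144*u^2 + 4*v^2 + 1), assemble
  H = (EN − 2FM + GL) / (2(EG − F²)) = (144*u^2 + 24*v^2 + 7)/(144*u^2 + 4*v^2 + 1)^(3/2).
At (u, v) = (1/2, 1): H = 67*sqrt(41)/1681.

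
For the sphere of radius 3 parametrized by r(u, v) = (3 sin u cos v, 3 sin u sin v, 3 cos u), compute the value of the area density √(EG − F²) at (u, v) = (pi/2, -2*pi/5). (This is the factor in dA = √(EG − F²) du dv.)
√(EG − F²)|_{(pi/2, -2*pi/5)} = 9

E = 9, F = 0, G = 9*sin(u)^2, so EG − F² = 81*sin(u)^2. Taking the positive square root: √(EG − F²) = 9*Abs(sin(u)). At (u, v) = (pi/2, -2*pi/5): 9.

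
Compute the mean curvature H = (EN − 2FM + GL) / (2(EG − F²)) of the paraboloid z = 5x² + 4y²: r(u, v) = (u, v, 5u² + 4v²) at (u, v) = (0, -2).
H = 1289*sqrt(257)/66049

With E = 100*u^2 + 1, F = 80*u*v, G = 64*v^2 + 1, L = 10/sqrt(100*u^2 + 64*v^2 + 1), M = 0, N = 8/sqrt(100*u^2 + 64*v^2 + 1), assemble
  H = (EN − 2FM + GL) / (2(EG − F²)) = (400*u^2 + 320*v^2 + 9)/(100*u^2 + 64*v^2 + 1)^(3/2).
At (u, v) = (0, -2): H = 1289*sqrt(257)/66049.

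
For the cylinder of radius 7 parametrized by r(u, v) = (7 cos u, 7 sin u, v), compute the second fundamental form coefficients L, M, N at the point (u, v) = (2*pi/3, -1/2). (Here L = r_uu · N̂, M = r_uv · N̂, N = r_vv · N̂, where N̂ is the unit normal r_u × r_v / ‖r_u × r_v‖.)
L = -7;  M = 0;  N = 0

Compute the unit normal N̂(u, v) = (cos(u), sin(u), 0), and the second partials r_uu, r_uv, r_vv. Take dot products:
  L(u, v) = r_uu · N̂ = -7,
  M(u, v) = r_uv · N̂ = 0,
  N(u, v) = r_vv · N̂ = 0.
Evaluating at (u, v) = (2*pi/3, -1/2):
  L = -7, M = 0, N = 0.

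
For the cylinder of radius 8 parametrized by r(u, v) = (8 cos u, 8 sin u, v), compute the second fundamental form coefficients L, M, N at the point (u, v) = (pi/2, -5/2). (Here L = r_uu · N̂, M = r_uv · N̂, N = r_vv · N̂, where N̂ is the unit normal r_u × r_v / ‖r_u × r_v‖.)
L = -8;  M = 0;  N = 0

Compute the unit normal N̂(u, v) = (cos(u), sin(u), 0), and the second partials r_uu, r_uv, r_vv. Take dot products:
  L(u, v) = r_uu · N̂ = -8,
  M(u, v) = r_uv · N̂ = 0,
  N(u, v) = r_vv · N̂ = 0.
Evaluating at (u, v) = (pi/2, -5/2):
  L = -8, M = 0, N = 0.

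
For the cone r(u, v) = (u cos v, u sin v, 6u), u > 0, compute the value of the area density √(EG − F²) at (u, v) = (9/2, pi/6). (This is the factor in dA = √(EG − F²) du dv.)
√(EG − F²)|_{(9/2, pi/6)} = 9*sqrt(37)/2

E = 37, F = 0, G = u^2, so EG − F² = 37*u^2. Taking the positive square root: √(EG − F²) = sqrt(37)*Abs(u). At (u, v) = (9/2, pi/6): 9*sqrt(37)/2.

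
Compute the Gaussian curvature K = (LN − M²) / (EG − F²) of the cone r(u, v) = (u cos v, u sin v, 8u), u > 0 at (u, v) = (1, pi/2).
K = 0

Coefficients of the first fundamental form: E = 65, F = 0, G = u^2.
Coefficients of the second fundamental form: L = 0, M = 0, N = 8*sqrt(65)*u^2/(65*Abs(u)).
Assemble K = (LN − M²)/(EG − F²) = 0. At (u, v) = (1, pi/2): K = 0.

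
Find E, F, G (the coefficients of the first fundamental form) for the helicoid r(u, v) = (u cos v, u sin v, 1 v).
E = 1;  F = 0;  G = u^2 + 1

Compute partials: r_u = (cos(v), sin(v), 0), r_v = (-u*sin(v), u*cos(v), 1). Then
  E = r_u · r_u = 1,
  F = r_u · r_v = 0,
  G = r_v · r_v = u^2 + 1.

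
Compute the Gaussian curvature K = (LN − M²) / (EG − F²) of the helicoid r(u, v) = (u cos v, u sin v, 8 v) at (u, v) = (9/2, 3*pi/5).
K = -1024/113569

Coefficients of the first fundamental form: E = 1, F = 0, G = u^2 + 64.
Coefficients of the second fundamental form: L = 0, M = -8/sqrt(u^2 + 64), N = 0.
Assemble K = (LN − M²)/(EG − F²) = -64/(u^2 + 64)^2. At (u, v) = (9/2, 3*pi/5): K = -1024/113569.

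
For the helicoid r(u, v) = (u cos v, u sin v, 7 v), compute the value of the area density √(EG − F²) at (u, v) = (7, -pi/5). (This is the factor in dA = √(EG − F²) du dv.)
√(EG − F²)|_{(7, -pi/5)} = 7*sqrt(2)

E = 1, F = 0, G = u^2 + 49, so EG − F² = u^2 + 49. Taking the positive square root: √(EG − F²) = sqrt(u^2 + 49). At (u, v) = (7, -pi/5): 7*sqrt(2).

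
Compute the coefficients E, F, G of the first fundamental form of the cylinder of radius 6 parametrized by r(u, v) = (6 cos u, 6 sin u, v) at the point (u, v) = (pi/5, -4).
E = 36;  F = 0;  G = 1

Partials: r_u = (-6*sin(u), 6*cos(u), 0), r_v = (0, 0, 1). As functions of (u, v):
  E = r_u · r_u = 36,
  F = r_u · r_v = 0,
  G = r_v · r_v = 1.
Evaluating at (u, v) = (pi/5, -4): E = 36, F = 0, G = 1.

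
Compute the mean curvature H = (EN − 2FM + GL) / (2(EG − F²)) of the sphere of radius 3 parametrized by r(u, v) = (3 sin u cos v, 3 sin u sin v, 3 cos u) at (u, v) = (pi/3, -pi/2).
H = -1/3

With E = 9, F = 0, G = 9*sin(u)^2, L = -3*sin(u)/Abs(sin(u)), M = 0, N = -3*sin(u)^3/Abs(sin(u)), assemble
  H = (EN − 2FM + GL) / (2(EG − F²)) = -sin(u)/(3*Abs(sin(u))).
At (u, v) = (pi/3, -pi/2): H = -1/3.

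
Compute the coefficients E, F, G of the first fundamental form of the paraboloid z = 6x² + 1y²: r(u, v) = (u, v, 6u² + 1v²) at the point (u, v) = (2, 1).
E = 577;  F = 48;  G = 5

Partials: r_u = (1, 0, 12*u), r_v = (0, 1, 2*v). As functions of (u, v):
  E = r_u · r_u = 144*u^2 + 1,
  F = r_u · r_v = 24*u*v,
  G = r_v · r_v = 4*v^2 + 1.
Evaluating at (u, v) = (2, 1): E = 577, F = 48, G = 5.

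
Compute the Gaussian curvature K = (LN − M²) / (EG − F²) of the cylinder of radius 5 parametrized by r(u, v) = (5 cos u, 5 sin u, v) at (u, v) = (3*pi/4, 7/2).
K = 0

Coefficients of the first fundamental form: E = 25, F = 0, G = 1.
Coefficients of the second fundamental form: L = -5, M = 0, N = 0.
Assemble K = (LN − M²)/(EG − F²) = 0. At (u, v) = (3*pi/4, 7/2): K = 0.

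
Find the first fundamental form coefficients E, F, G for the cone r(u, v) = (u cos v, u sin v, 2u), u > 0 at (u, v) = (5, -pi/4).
E = 5;  F = 0;  G = 25

Partials: r_u = (cos(v), sin(v), 2), r_v = (-u*sin(v), u*cos(v), 0). As functions of (u, v):
  E = r_u · r_u = 5,
  F = r_u · r_v = 0,
  G = r_v · r_v = u^2.
Evaluating at (u, v) = (5, -pi/4): E = 5, F = 0, G = 25.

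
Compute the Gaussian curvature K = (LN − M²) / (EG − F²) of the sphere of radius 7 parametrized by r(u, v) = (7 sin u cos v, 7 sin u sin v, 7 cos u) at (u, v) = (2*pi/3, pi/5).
K = 1/49

Coefficients of the first fundamental form: E = 49, F = 0, G = 49*sin(u)^2.
Coefficients of the second fundamental form: L = -7*sin(u)/Abs(sin(u)), M = 0, N = -7*sin(u)^3/Abs(sin(u)).
Assemble K = (LN − M²)/(EG − F²) = 1/49. At (u, v) = (2*pi/3, pi/5): K = 1/49.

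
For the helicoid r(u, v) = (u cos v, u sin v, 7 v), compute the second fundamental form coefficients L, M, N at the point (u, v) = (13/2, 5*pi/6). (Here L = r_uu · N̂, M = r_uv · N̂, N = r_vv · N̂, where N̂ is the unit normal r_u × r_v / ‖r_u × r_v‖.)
L = 0;  M = -14*sqrt(365)/365;  N = 0

Compute the unit normal N̂(u, v) = (7*sin(v)/sqrt(u^2 + 49), -7*cos(v)/sqrt(u^2 + 49), u/sqrt(u^2 + 49)), and the second partials r_uu, r_uv, r_vv. Take dot products:
  L(u, v) = r_uu · N̂ = 0,
  M(u, v) = r_uv · N̂ = -7/sqrt(u^2 + 49),
  N(u, v) = r_vv · N̂ = 0.
Evaluating at (u, v) = (13/2, 5*pi/6):
  L = 0, M = -14*sqrt(365)/365, N = 0.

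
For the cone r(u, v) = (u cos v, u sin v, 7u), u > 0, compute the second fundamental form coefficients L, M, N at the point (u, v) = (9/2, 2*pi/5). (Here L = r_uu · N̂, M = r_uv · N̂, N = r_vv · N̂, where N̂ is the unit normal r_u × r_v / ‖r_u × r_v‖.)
L = 0;  M = 0;  N = 63*sqrt(2)/20

Compute the unit normal N̂(u, v) = (-7*sqrt(2)*u*cos(v)/(10*Abs(u)), -7*sqrt(2)*u*sin(v)/(10*Abs(u)), sqrt(2)*u/(10*Abs(u))), and the second partials r_uu, r_uv, r_vv. Take dot products:
  L(u, v) = r_uu · N̂ = 0,
  M(u, v) = r_uv · N̂ = 0,
  N(u, v) = r_vv · N̂ = 7*sqrt(2)*u^2/(10*Abs(u)).
Evaluating at (u, v) = (9/2, 2*pi/5):
  L = 0, M = 0, N = 63*sqrt(2)/20.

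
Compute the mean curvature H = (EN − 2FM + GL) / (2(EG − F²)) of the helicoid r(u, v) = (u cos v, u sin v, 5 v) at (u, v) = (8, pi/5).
H = 0

With E = 1, F = 0, G = u^2 + 25, L = 0, M = -5/sqrt(u^2 + 25), N = 0, assemble
  H = (EN − 2FM + GL) / (2(EG − F²)) = 0.
At (u, v) = (8, pi/5): H = 0.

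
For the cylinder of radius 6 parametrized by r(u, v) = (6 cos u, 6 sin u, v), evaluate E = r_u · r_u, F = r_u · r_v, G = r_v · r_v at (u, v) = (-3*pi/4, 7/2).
E = 36;  F = 0;  G = 1

Partials: r_u = (-6*sin(u), 6*cos(u), 0), r_v = (0, 0, 1). As functions of (u, v):
  E = r_u · r_u = 36,
  F = r_u · r_v = 0,
  G = r_v · r_v = 1.
Evaluating at (u, v) = (-3*pi/4, 7/2): E = 36, F = 0, G = 1.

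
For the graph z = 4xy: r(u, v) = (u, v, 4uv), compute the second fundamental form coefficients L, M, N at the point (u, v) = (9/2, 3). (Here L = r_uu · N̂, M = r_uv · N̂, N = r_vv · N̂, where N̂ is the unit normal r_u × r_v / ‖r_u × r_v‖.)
L = 0;  M = 4*sqrt(469)/469;  N = 0

Compute the unit normal N̂(u, v) = (-4*v/sqrt(16*u^2 + 16*v^2 + 1), -4*u/sqrt(16*u^2 + 16*v^2 + 1), 1/sqrt(16*u^2 + 16*v^2 + 1)), and the second partials r_uu, r_uv, r_vv. Take dot products:
  L(u, v) = r_uu · N̂ = 0,
  M(u, v) = r_uv · N̂ = 4/sqrt(16*u^2 + 16*v^2 + 1),
  N(u, v) = r_vv · N̂ = 0.
Evaluating at (u, v) = (9/2, 3):
  L = 0, M = 4*sqrt(469)/469, N = 0.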